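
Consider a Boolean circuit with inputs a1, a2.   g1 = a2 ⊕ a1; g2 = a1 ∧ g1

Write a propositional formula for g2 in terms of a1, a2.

a1 ∧ (a2 ⊕ a1)

g1 = a2 ⊕ a1
g2 = a1 ∧ g1 = a1 ∧ (a2 ⊕ a1)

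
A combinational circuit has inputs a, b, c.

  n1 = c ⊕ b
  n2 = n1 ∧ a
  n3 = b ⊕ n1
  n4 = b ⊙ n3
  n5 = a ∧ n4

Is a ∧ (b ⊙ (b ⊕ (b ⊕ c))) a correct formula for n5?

n1 = c ⊕ b
n3 = b ⊕ n1 = b ⊕ (c ⊕ b)
n4 = b ⊙ n3 = b ⊙ (b ⊕ (c ⊕ b))
n5 = a ∧ n4 = a ∧ (b ⊙ (b ⊕ (c ⊕ b)))
At a=0, b=0, c=0: circuit gives 0, formula gives 0.
At a=1, b=0, c=0: circuit gives 1, formula gives 1.
Agrees on all 8 inputs.

Yes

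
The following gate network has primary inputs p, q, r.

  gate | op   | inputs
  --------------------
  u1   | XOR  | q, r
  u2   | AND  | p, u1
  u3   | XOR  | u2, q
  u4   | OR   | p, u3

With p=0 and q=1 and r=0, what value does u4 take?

u1 = 1 XOR 0 = 1
u2 = 0 AND 1 = 0
u3 = 0 XOR 1 = 1
u4 = 0 OR 1 = 1

1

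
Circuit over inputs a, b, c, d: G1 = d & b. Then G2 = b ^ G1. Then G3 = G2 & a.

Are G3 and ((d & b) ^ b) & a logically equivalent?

Yes

G1 = d & b
G2 = b ^ G1 = b ^ (d & b)
G3 = G2 & a = (b ^ (d & b)) & a
At a=0, b=0, c=0, d=0: circuit gives 0, formula gives 0.
At a=1, b=1, c=0, d=0: circuit gives 1, formula gives 1.
Agrees on all 16 inputs.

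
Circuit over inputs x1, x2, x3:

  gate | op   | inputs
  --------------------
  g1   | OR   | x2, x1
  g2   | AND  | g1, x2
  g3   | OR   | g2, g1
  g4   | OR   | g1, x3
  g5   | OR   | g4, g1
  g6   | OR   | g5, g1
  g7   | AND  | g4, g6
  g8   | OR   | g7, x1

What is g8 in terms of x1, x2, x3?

(((x2 OR x1) OR x3) AND ((((x2 OR x1) OR x3) OR (x2 OR x1)) OR (x2 OR x1))) OR x1

g1 = x2 OR x1
g4 = g1 OR x3 = (x2 OR x1) OR x3
g5 = g4 OR g1 = ((x2 OR x1) OR x3) OR (x2 OR x1)
g6 = g5 OR g1 = (((x2 OR x1) OR x3) OR (x2 OR x1)) OR (x2 OR x1)
g7 = g4 AND g6 = ((x2 OR x1) OR x3) AND ((((x2 OR x1) OR x3) OR (x2 OR x1)) OR (x2 OR x1))
g8 = g7 OR x1 = (((x2 OR x1) OR x3) AND ((((x2 OR x1) OR x3) OR (x2 OR x1)) OR (x2 OR x1))) OR x1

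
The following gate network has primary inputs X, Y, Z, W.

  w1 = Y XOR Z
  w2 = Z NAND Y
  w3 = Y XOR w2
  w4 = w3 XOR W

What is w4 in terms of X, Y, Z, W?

(Y XOR (Z NAND Y)) XOR W

w2 = Z NAND Y
w3 = Y XOR w2 = Y XOR (Z NAND Y)
w4 = w3 XOR W = (Y XOR (Z NAND Y)) XOR W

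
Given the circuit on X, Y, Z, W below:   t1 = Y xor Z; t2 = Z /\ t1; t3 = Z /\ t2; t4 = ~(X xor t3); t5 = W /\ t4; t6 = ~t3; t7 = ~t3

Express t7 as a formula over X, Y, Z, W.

~(Z /\ (Z /\ (Y xor Z)))

t1 = Y xor Z
t2 = Z /\ t1 = Z /\ (Y xor Z)
t3 = Z /\ t2 = Z /\ (Z /\ (Y xor Z))
t7 = ~t3 = ~(Z /\ (Z /\ (Y xor Z)))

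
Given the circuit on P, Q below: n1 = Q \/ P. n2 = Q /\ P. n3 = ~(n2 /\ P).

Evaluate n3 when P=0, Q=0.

1

n2 = 0 /\ 0 = 0
n3 = ~(0 /\ 0) = 1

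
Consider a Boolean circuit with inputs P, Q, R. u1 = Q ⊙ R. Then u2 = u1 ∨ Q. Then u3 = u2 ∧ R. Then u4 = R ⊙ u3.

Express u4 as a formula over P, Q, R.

u1 = Q ⊙ R
u2 = u1 ∨ Q = (Q ⊙ R) ∨ Q
u3 = u2 ∧ R = ((Q ⊙ R) ∨ Q) ∧ R
u4 = R ⊙ u3 = R ⊙ (((Q ⊙ R) ∨ Q) ∧ R)

R ⊙ (((Q ⊙ R) ∨ Q) ∧ R)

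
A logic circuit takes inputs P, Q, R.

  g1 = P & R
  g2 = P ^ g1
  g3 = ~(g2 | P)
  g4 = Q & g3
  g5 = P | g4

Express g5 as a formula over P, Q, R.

P | (Q & (~((P ^ (P & R)) | P)))

g1 = P & R
g2 = P ^ g1 = P ^ (P & R)
g3 = ~(g2 | P) = ~((P ^ (P & R)) | P)
g4 = Q & g3 = Q & (~((P ^ (P & R)) | P))
g5 = P | g4 = P | (Q & (~((P ^ (P & R)) | P)))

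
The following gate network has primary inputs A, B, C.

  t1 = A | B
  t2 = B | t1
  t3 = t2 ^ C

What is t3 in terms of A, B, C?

(B | (A | B)) ^ C

t1 = A | B
t2 = B | t1 = B | (A | B)
t3 = t2 ^ C = (B | (A | B)) ^ C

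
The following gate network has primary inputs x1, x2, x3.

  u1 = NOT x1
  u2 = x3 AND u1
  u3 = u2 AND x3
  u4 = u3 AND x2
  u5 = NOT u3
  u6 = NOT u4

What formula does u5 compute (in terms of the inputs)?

NOT ((x3 AND NOT x1) AND x3)

u1 = NOT x1
u2 = x3 AND u1 = x3 AND NOT x1
u3 = u2 AND x3 = (x3 AND NOT x1) AND x3
u5 = NOT u3 = NOT ((x3 AND NOT x1) AND x3)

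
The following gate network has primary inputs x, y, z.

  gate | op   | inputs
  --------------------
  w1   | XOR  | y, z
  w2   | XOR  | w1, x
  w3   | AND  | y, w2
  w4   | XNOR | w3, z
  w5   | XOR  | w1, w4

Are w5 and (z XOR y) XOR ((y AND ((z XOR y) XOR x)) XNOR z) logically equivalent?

Yes

w1 = y XOR z
w2 = w1 XOR x = (y XOR z) XOR x
w3 = y AND w2 = y AND ((y XOR z) XOR x)
w4 = w3 XNOR z = (y AND ((y XOR z) XOR x)) XNOR z
w5 = w1 XOR w4 = (y XOR z) XOR ((y AND ((y XOR z) XOR x)) XNOR z)
At x=0, y=1, z=1: circuit gives 0, formula gives 0.
At x=0, y=0, z=0: circuit gives 1, formula gives 1.
Agrees on all 8 inputs.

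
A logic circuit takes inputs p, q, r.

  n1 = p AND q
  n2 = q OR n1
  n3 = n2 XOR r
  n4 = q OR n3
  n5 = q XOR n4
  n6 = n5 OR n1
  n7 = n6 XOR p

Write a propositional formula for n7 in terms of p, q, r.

((q XOR (q OR ((q OR (p AND q)) XOR r))) OR (p AND q)) XOR p

n1 = p AND q
n2 = q OR n1 = q OR (p AND q)
n3 = n2 XOR r = (q OR (p AND q)) XOR r
n4 = q OR n3 = q OR ((q OR (p AND q)) XOR r)
n5 = q XOR n4 = q XOR (q OR ((q OR (p AND q)) XOR r))
n6 = n5 OR n1 = (q XOR (q OR ((q OR (p AND q)) XOR r))) OR (p AND q)
n7 = n6 XOR p = ((q XOR (q OR ((q OR (p AND q)) XOR r))) OR (p AND q)) XOR p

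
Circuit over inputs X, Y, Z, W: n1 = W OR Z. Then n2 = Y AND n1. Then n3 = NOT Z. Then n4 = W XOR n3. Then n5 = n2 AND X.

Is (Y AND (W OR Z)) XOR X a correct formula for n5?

n1 = W OR Z
n2 = Y AND n1 = Y AND (W OR Z)
n5 = n2 AND X = (Y AND (W OR Z)) AND X
At X=0, Y=1, Z=0, W=1: circuit gives 0, formula gives 1.

No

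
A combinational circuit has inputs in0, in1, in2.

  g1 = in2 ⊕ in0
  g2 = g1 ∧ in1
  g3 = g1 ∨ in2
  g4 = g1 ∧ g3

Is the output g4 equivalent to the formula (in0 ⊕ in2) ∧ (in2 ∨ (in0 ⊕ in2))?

g1 = in2 ⊕ in0
g3 = g1 ∨ in2 = (in2 ⊕ in0) ∨ in2
g4 = g1 ∧ g3 = (in2 ⊕ in0) ∧ ((in2 ⊕ in0) ∨ in2)
At in0=0, in1=0, in2=0: circuit gives 0, formula gives 0.
At in0=0, in1=0, in2=1: circuit gives 1, formula gives 1.
Agrees on all 8 inputs.

Yes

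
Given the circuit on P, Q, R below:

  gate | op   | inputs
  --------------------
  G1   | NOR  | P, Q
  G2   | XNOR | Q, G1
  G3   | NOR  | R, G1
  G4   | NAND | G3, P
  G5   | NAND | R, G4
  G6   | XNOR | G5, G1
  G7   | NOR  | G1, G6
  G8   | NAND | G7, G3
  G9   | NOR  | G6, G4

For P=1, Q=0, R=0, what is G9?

G1 = 1 NOR 0 = 0
G3 = 0 NOR 0 = 1
G4 = 1 NAND 1 = 0
G5 = 0 NAND 0 = 1
G6 = 1 XNOR 0 = 0
G9 = 0 NOR 0 = 1

1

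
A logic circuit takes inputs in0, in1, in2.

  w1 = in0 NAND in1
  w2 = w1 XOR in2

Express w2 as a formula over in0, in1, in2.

(in0 NAND in1) XOR in2

w1 = in0 NAND in1
w2 = w1 XOR in2 = (in0 NAND in1) XOR in2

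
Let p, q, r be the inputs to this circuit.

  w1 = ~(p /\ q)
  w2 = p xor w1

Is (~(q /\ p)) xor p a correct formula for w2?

w1 = ~(p /\ q)
w2 = p xor w1 = p xor (~(p /\ q))
At p=1, q=0, r=0: circuit gives 0, formula gives 0.
At p=0, q=0, r=0: circuit gives 1, formula gives 1.
Agrees on all 8 inputs.

Yes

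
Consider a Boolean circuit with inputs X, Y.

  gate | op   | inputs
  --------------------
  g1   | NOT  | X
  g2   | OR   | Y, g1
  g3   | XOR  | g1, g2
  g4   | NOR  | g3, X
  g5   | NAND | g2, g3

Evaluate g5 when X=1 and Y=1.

g1 = NOT 1 = 0
g2 = 1 OR 0 = 1
g3 = 0 XOR 1 = 1
g5 = 1 NAND 1 = 0

0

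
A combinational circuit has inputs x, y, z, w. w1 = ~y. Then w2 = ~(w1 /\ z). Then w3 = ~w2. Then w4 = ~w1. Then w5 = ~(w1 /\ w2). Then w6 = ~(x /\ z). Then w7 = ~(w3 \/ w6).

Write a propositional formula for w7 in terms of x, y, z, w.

w1 = ~y
w2 = ~(w1 /\ z) = ~(~y /\ z)
w3 = ~w2 = ~(~(~y /\ z))
w6 = ~(x /\ z)
w7 = ~(w3 \/ w6) = ~(~(~(~y /\ z)) \/ (~(x /\ z)))

~(~(~(~y /\ z)) \/ (~(x /\ z)))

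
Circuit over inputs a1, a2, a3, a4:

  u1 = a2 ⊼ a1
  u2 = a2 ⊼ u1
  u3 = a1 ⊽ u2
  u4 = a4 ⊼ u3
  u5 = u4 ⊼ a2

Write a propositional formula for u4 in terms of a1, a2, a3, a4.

a4 ⊼ (a1 ⊽ (a2 ⊼ (a2 ⊼ a1)))

u1 = a2 ⊼ a1
u2 = a2 ⊼ u1 = a2 ⊼ (a2 ⊼ a1)
u3 = a1 ⊽ u2 = a1 ⊽ (a2 ⊼ (a2 ⊼ a1))
u4 = a4 ⊼ u3 = a4 ⊼ (a1 ⊽ (a2 ⊼ (a2 ⊼ a1)))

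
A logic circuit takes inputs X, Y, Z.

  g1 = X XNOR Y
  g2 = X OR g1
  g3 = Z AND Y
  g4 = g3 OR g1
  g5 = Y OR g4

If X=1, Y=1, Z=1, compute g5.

g1 = 1 XNOR 1 = 1
g3 = 1 AND 1 = 1
g4 = 1 OR 1 = 1
g5 = 1 OR 1 = 1

1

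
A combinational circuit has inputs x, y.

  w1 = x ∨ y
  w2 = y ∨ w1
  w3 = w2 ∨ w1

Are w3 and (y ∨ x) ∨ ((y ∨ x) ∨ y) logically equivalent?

w1 = x ∨ y
w2 = y ∨ w1 = y ∨ (x ∨ y)
w3 = w2 ∨ w1 = (y ∨ (x ∨ y)) ∨ (x ∨ y)
At x=0, y=0: circuit gives 0, formula gives 0.
At x=0, y=1: circuit gives 1, formula gives 1.
Agrees on all 4 inputs.

Yes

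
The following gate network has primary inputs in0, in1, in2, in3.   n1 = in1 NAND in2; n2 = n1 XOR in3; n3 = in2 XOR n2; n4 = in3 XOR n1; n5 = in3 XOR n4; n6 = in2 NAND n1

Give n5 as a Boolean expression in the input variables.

in3 XOR (in3 XOR (in1 NAND in2))

n1 = in1 NAND in2
n4 = in3 XOR n1 = in3 XOR (in1 NAND in2)
n5 = in3 XOR n4 = in3 XOR (in3 XOR (in1 NAND in2))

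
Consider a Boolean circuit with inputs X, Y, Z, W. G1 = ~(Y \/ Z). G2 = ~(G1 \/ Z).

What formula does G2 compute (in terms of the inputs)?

G1 = ~(Y \/ Z)
G2 = ~(G1 \/ Z) = ~((~(Y \/ Z)) \/ Z)

~((~(Y \/ Z)) \/ Z)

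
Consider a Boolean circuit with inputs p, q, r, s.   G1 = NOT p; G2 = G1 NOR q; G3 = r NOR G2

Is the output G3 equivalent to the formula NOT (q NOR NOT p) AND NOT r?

G1 = NOT p
G2 = G1 NOR q = NOT p NOR q
G3 = r NOR G2 = r NOR (NOT p NOR q)
At p=0, q=0, r=1, s=0: circuit gives 0, formula gives 0.
At p=0, q=0, r=0, s=0: circuit gives 1, formula gives 1.
Agrees on all 16 inputs.

Yes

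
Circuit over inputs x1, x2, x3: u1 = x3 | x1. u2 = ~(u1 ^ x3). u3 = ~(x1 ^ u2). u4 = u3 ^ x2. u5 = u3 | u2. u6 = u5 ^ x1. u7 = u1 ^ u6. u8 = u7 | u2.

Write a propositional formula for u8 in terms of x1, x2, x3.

((x3 | x1) ^ (((~(x1 ^ (~((x3 | x1) ^ x3)))) | (~((x3 | x1) ^ x3))) ^ x1)) | (~((x3 | x1) ^ x3))

u1 = x3 | x1
u2 = ~(u1 ^ x3) = ~((x3 | x1) ^ x3)
u3 = ~(x1 ^ u2) = ~(x1 ^ (~((x3 | x1) ^ x3)))
u5 = u3 | u2 = (~(x1 ^ (~((x3 | x1) ^ x3)))) | (~((x3 | x1) ^ x3))
u6 = u5 ^ x1 = ((~(x1 ^ (~((x3 | x1) ^ x3)))) | (~((x3 | x1) ^ x3))) ^ x1
u7 = u1 ^ u6 = (x3 | x1) ^ (((~(x1 ^ (~((x3 | x1) ^ x3)))) | (~((x3 | x1) ^ x3))) ^ x1)
u8 = u7 | u2 = ((x3 | x1) ^ (((~(x1 ^ (~((x3 | x1) ^ x3)))) | (~((x3 | x1) ^ x3))) ^ x1)) | (~((x3 | x1) ^ x3))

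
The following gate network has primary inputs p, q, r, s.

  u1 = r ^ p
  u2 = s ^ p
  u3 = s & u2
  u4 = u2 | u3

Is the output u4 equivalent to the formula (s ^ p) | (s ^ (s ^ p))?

No

u2 = s ^ p
u3 = s & u2 = s & (s ^ p)
u4 = u2 | u3 = (s ^ p) | (s & (s ^ p))
At p=1, q=0, r=0, s=1: circuit gives 0, formula gives 1.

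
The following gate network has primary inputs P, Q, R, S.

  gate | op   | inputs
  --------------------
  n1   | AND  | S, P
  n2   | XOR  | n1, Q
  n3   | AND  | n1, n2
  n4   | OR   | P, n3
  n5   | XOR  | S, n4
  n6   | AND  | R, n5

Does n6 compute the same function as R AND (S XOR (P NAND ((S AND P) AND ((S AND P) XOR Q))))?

n1 = S AND P
n2 = n1 XOR Q = (S AND P) XOR Q
n3 = n1 AND n2 = (S AND P) AND ((S AND P) XOR Q)
n4 = P OR n3 = P OR ((S AND P) AND ((S AND P) XOR Q))
n5 = S XOR n4 = S XOR (P OR ((S AND P) AND ((S AND P) XOR Q)))
n6 = R AND n5 = R AND (S XOR (P OR ((S AND P) AND ((S AND P) XOR Q))))
At P=0, Q=0, R=1, S=0: circuit gives 0, formula gives 1.

No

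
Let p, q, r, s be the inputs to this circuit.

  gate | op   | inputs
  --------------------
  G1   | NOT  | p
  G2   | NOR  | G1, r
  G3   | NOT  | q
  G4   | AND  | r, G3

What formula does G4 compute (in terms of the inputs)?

r AND NOT q

G3 = NOT q
G4 = r AND G3 = r AND NOT q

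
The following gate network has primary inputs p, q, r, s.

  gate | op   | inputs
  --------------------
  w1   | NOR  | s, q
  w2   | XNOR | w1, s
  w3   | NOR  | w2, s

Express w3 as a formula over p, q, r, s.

w1 = s NOR q
w2 = w1 XNOR s = (s NOR q) XNOR s
w3 = w2 NOR s = ((s NOR q) XNOR s) NOR s

((s NOR q) XNOR s) NOR s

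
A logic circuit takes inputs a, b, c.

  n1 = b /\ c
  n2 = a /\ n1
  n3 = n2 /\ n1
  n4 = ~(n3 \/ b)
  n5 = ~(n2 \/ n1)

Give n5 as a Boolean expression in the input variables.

n1 = b /\ c
n2 = a /\ n1 = a /\ (b /\ c)
n5 = ~(n2 \/ n1) = ~((a /\ (b /\ c)) \/ (b /\ c))

~((a /\ (b /\ c)) \/ (b /\ c))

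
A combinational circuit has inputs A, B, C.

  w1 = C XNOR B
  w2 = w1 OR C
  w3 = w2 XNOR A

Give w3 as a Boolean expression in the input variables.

w1 = C XNOR B
w2 = w1 OR C = (C XNOR B) OR C
w3 = w2 XNOR A = ((C XNOR B) OR C) XNOR A

((C XNOR B) OR C) XNOR A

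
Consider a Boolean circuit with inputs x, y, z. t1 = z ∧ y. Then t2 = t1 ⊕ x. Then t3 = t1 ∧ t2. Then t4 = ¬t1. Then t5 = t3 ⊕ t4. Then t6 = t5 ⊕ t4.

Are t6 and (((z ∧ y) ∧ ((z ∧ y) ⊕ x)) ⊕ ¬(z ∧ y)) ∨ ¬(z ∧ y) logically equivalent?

t1 = z ∧ y
t2 = t1 ⊕ x = (z ∧ y) ⊕ x
t3 = t1 ∧ t2 = (z ∧ y) ∧ ((z ∧ y) ⊕ x)
t4 = ¬t1 = ¬(z ∧ y)
t5 = t3 ⊕ t4 = ((z ∧ y) ∧ ((z ∧ y) ⊕ x)) ⊕ ¬(z ∧ y)
t6 = t5 ⊕ t4 = (((z ∧ y) ∧ ((z ∧ y) ⊕ x)) ⊕ ¬(z ∧ y)) ⊕ ¬(z ∧ y)
At x=0, y=0, z=0: circuit gives 0, formula gives 1.

No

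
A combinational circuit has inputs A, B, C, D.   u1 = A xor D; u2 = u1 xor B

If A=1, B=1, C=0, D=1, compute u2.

u1 = 1 xor 1 = 0
u2 = 0 xor 1 = 1

1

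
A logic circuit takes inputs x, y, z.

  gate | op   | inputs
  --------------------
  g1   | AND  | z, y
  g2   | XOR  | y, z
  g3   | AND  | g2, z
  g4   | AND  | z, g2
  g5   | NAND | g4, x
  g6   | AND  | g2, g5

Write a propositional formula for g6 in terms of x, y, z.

(y XOR z) AND ((z AND (y XOR z)) NAND x)

g2 = y XOR z
g4 = z AND g2 = z AND (y XOR z)
g5 = g4 NAND x = (z AND (y XOR z)) NAND x
g6 = g2 AND g5 = (y XOR z) AND ((z AND (y XOR z)) NAND x)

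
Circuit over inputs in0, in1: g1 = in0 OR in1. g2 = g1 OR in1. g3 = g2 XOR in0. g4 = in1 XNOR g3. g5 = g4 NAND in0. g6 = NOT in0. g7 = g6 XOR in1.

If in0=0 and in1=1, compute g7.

g6 = NOT 0 = 1
g7 = 1 XOR 1 = 0

0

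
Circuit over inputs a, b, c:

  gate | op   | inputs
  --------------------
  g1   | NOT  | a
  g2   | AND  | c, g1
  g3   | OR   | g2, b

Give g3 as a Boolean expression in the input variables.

g1 = NOT a
g2 = c AND g1 = c AND NOT a
g3 = g2 OR b = (c AND NOT a) OR b

(c AND NOT a) OR b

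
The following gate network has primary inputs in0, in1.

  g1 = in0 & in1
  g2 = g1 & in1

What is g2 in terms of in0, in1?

(in0 & in1) & in1

g1 = in0 & in1
g2 = g1 & in1 = (in0 & in1) & in1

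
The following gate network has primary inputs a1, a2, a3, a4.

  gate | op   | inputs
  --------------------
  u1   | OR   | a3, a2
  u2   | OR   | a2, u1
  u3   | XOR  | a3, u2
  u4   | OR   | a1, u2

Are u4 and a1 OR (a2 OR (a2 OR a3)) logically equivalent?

Yes

u1 = a3 OR a2
u2 = a2 OR u1 = a2 OR (a3 OR a2)
u4 = a1 OR u2 = a1 OR (a2 OR (a3 OR a2))
At a1=0, a2=0, a3=0, a4=0: circuit gives 0, formula gives 0.
At a1=0, a2=0, a3=1, a4=0: circuit gives 1, formula gives 1.
Agrees on all 16 inputs.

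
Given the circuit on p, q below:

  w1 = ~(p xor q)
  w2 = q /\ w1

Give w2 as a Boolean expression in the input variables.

q /\ (~(p xor q))

w1 = ~(p xor q)
w2 = q /\ w1 = q /\ (~(p xor q))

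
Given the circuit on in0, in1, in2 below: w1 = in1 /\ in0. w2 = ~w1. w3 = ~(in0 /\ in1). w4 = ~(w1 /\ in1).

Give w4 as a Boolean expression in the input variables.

~((in1 /\ in0) /\ in1)

w1 = in1 /\ in0
w4 = ~(w1 /\ in1) = ~((in1 /\ in0) /\ in1)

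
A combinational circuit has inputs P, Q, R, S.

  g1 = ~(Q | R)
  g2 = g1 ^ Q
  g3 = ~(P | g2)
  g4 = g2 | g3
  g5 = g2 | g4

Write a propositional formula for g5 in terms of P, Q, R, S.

g1 = ~(Q | R)
g2 = g1 ^ Q = (~(Q | R)) ^ Q
g3 = ~(P | g2) = ~(P | ((~(Q | R)) ^ Q))
g4 = g2 | g3 = ((~(Q | R)) ^ Q) | (~(P | ((~(Q | R)) ^ Q)))
g5 = g2 | g4 = ((~(Q | R)) ^ Q) | (((~(Q | R)) ^ Q) | (~(P | ((~(Q | R)) ^ Q))))

((~(Q | R)) ^ Q) | (((~(Q | R)) ^ Q) | (~(P | ((~(Q | R)) ^ Q))))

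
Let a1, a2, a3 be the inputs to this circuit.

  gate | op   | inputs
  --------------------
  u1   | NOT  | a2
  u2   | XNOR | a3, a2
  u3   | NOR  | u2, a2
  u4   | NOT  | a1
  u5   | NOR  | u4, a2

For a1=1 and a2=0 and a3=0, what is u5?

1

u4 = NOT 1 = 0
u5 = 0 NOR 0 = 1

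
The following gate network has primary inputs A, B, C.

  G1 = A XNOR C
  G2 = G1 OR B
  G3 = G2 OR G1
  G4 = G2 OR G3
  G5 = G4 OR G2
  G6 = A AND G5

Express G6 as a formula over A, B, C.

G1 = A XNOR C
G2 = G1 OR B = (A XNOR C) OR B
G3 = G2 OR G1 = ((A XNOR C) OR B) OR (A XNOR C)
G4 = G2 OR G3 = ((A XNOR C) OR B) OR (((A XNOR C) OR B) OR (A XNOR C))
G5 = G4 OR G2 = (((A XNOR C) OR B) OR (((A XNOR C) OR B) OR (A XNOR C))) OR ((A XNOR C) OR B)
G6 = A AND G5 = A AND ((((A XNOR C) OR B) OR (((A XNOR C) OR B) OR (A XNOR C))) OR ((A XNOR C) OR B))

A AND ((((A XNOR C) OR B) OR (((A XNOR C) OR B) OR (A XNOR C))) OR ((A XNOR C) OR B))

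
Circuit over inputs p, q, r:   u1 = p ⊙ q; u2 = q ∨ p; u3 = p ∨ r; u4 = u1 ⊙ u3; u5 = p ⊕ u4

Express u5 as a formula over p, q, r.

p ⊕ ((p ⊙ q) ⊙ (p ∨ r))

u1 = p ⊙ q
u3 = p ∨ r
u4 = u1 ⊙ u3 = (p ⊙ q) ⊙ (p ∨ r)
u5 = p ⊕ u4 = p ⊕ ((p ⊙ q) ⊙ (p ∨ r))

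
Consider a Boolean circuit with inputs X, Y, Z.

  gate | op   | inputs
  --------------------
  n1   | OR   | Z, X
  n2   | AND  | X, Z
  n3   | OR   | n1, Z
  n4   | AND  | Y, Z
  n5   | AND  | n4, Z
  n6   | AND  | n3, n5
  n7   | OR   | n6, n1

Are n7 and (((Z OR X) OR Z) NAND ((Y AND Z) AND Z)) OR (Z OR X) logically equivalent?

No

n1 = Z OR X
n3 = n1 OR Z = (Z OR X) OR Z
n4 = Y AND Z
n5 = n4 AND Z = (Y AND Z) AND Z
n6 = n3 AND n5 = ((Z OR X) OR Z) AND ((Y AND Z) AND Z)
n7 = n6 OR n1 = (((Z OR X) OR Z) AND ((Y AND Z) AND Z)) OR (Z OR X)
At X=0, Y=0, Z=0: circuit gives 0, formula gives 1.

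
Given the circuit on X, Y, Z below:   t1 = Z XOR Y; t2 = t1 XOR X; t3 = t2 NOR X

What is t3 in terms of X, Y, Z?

((Z XOR Y) XOR X) NOR X

t1 = Z XOR Y
t2 = t1 XOR X = (Z XOR Y) XOR X
t3 = t2 NOR X = ((Z XOR Y) XOR X) NOR X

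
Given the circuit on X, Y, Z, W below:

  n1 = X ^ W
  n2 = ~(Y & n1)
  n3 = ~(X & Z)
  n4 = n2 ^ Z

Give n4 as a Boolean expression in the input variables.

(~(Y & (X ^ W))) ^ Z

n1 = X ^ W
n2 = ~(Y & n1) = ~(Y & (X ^ W))
n4 = n2 ^ Z = (~(Y & (X ^ W))) ^ Z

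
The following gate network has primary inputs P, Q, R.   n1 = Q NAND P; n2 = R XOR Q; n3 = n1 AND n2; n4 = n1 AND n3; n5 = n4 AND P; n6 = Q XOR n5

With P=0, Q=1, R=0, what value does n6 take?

1

n1 = 1 NAND 0 = 1
n2 = 0 XOR 1 = 1
n3 = 1 AND 1 = 1
n4 = 1 AND 1 = 1
n5 = 1 AND 0 = 0
n6 = 1 XOR 0 = 1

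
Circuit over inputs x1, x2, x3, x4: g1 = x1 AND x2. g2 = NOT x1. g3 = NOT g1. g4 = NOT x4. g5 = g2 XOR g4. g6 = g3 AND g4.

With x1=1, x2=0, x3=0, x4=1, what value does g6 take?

g1 = 1 AND 0 = 0
g3 = NOT 0 = 1
g4 = NOT 1 = 0
g6 = 1 AND 0 = 0

0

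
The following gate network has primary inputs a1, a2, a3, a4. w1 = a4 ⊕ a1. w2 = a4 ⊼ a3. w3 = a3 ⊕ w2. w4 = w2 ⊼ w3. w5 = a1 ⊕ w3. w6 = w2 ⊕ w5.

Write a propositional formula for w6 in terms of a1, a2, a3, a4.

w2 = a4 ⊼ a3
w3 = a3 ⊕ w2 = a3 ⊕ (a4 ⊼ a3)
w5 = a1 ⊕ w3 = a1 ⊕ (a3 ⊕ (a4 ⊼ a3))
w6 = w2 ⊕ w5 = (a4 ⊼ a3) ⊕ (a1 ⊕ (a3 ⊕ (a4 ⊼ a3)))

(a4 ⊼ a3) ⊕ (a1 ⊕ (a3 ⊕ (a4 ⊼ a3)))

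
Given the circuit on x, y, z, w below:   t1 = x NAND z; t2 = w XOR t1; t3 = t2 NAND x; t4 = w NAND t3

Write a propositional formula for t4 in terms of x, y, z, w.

w NAND ((w XOR (x NAND z)) NAND x)

t1 = x NAND z
t2 = w XOR t1 = w XOR (x NAND z)
t3 = t2 NAND x = (w XOR (x NAND z)) NAND x
t4 = w NAND t3 = w NAND ((w XOR (x NAND z)) NAND x)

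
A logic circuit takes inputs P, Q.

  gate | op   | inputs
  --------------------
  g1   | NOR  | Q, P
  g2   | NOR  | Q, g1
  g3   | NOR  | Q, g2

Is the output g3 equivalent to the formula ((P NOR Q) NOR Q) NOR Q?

Yes

g1 = Q NOR P
g2 = Q NOR g1 = Q NOR (Q NOR P)
g3 = Q NOR g2 = Q NOR (Q NOR (Q NOR P))
At P=0, Q=1: circuit gives 0, formula gives 0.
At P=0, Q=0: circuit gives 1, formula gives 1.
Agrees on all 4 inputs.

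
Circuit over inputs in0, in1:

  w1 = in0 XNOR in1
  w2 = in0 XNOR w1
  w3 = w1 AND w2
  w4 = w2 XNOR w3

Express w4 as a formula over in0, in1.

(in0 XNOR (in0 XNOR in1)) XNOR ((in0 XNOR in1) AND (in0 XNOR (in0 XNOR in1)))

w1 = in0 XNOR in1
w2 = in0 XNOR w1 = in0 XNOR (in0 XNOR in1)
w3 = w1 AND w2 = (in0 XNOR in1) AND (in0 XNOR (in0 XNOR in1))
w4 = w2 XNOR w3 = (in0 XNOR (in0 XNOR in1)) XNOR ((in0 XNOR in1) AND (in0 XNOR (in0 XNOR in1)))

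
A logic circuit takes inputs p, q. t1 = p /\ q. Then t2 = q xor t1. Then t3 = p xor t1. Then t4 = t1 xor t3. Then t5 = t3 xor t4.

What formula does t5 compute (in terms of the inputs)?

(p xor (p /\ q)) xor ((p /\ q) xor (p xor (p /\ q)))

t1 = p /\ q
t3 = p xor t1 = p xor (p /\ q)
t4 = t1 xor t3 = (p /\ q) xor (p xor (p /\ q))
t5 = t3 xor t4 = (p xor (p /\ q)) xor ((p /\ q) xor (p xor (p /\ q)))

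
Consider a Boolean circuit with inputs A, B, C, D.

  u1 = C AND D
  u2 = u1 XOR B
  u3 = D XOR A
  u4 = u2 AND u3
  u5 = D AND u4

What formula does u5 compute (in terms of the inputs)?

D AND (((C AND D) XOR B) AND (D XOR A))

u1 = C AND D
u2 = u1 XOR B = (C AND D) XOR B
u3 = D XOR A
u4 = u2 AND u3 = ((C AND D) XOR B) AND (D XOR A)
u5 = D AND u4 = D AND (((C AND D) XOR B) AND (D XOR A))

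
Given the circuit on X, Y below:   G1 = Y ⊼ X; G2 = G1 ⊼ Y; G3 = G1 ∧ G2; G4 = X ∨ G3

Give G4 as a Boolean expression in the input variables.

G1 = Y ⊼ X
G2 = G1 ⊼ Y = (Y ⊼ X) ⊼ Y
G3 = G1 ∧ G2 = (Y ⊼ X) ∧ ((Y ⊼ X) ⊼ Y)
G4 = X ∨ G3 = X ∨ ((Y ⊼ X) ∧ ((Y ⊼ X) ⊼ Y))

X ∨ ((Y ⊼ X) ∧ ((Y ⊼ X) ⊼ Y))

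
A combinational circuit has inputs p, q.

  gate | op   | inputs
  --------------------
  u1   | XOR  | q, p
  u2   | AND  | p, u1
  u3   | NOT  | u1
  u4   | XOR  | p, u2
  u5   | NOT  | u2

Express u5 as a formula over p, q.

NOT (p AND (q XOR p))

u1 = q XOR p
u2 = p AND u1 = p AND (q XOR p)
u5 = NOT u2 = NOT (p AND (q XOR p))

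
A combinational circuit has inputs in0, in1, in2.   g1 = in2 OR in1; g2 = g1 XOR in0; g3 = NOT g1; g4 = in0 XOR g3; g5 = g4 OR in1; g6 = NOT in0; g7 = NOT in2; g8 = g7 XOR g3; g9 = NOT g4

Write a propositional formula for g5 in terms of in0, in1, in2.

(in0 XOR NOT (in2 OR in1)) OR in1

g1 = in2 OR in1
g3 = NOT g1 = NOT (in2 OR in1)
g4 = in0 XOR g3 = in0 XOR NOT (in2 OR in1)
g5 = g4 OR in1 = (in0 XOR NOT (in2 OR in1)) OR in1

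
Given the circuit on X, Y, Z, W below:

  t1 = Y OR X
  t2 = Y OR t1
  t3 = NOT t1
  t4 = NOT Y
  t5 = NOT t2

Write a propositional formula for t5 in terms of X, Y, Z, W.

t1 = Y OR X
t2 = Y OR t1 = Y OR (Y OR X)
t5 = NOT t2 = NOT (Y OR (Y OR X))

NOT (Y OR (Y OR X))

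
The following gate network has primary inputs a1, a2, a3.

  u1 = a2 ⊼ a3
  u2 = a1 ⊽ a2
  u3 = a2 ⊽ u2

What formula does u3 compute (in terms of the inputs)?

a2 ⊽ (a1 ⊽ a2)

u2 = a1 ⊽ a2
u3 = a2 ⊽ u2 = a2 ⊽ (a1 ⊽ a2)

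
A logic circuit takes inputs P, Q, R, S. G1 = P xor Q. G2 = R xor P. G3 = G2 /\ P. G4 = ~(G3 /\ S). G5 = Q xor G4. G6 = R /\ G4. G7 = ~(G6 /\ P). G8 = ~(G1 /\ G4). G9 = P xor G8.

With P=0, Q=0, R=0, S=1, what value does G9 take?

G1 = 0 xor 0 = 0
G2 = 0 xor 0 = 0
G3 = 0 /\ 0 = 0
G4 = ~(0 /\ 1) = 1
G8 = ~(0 /\ 1) = 1
G9 = 0 xor 1 = 1

1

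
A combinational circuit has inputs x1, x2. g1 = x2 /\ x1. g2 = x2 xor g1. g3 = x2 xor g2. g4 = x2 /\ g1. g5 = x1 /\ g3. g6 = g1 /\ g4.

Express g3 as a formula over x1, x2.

x2 xor (x2 xor (x2 /\ x1))

g1 = x2 /\ x1
g2 = x2 xor g1 = x2 xor (x2 /\ x1)
g3 = x2 xor g2 = x2 xor (x2 xor (x2 /\ x1))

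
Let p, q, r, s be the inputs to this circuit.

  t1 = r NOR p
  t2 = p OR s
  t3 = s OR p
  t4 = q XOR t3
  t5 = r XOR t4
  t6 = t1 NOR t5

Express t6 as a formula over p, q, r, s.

t1 = r NOR p
t3 = s OR p
t4 = q XOR t3 = q XOR (s OR p)
t5 = r XOR t4 = r XOR (q XOR (s OR p))
t6 = t1 NOR t5 = (r NOR p) NOR (r XOR (q XOR (s OR p)))

(r NOR p) NOR (r XOR (q XOR (s OR p)))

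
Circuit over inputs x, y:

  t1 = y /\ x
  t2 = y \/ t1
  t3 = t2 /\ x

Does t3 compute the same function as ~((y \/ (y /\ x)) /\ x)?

t1 = y /\ x
t2 = y \/ t1 = y \/ (y /\ x)
t3 = t2 /\ x = (y \/ (y /\ x)) /\ x
At x=0, y=0: circuit gives 0, formula gives 1.

No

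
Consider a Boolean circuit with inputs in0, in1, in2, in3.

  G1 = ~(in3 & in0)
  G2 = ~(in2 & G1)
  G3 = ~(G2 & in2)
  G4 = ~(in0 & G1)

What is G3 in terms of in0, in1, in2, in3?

~((~(in2 & (~(in3 & in0)))) & in2)

G1 = ~(in3 & in0)
G2 = ~(in2 & G1) = ~(in2 & (~(in3 & in0)))
G3 = ~(G2 & in2) = ~((~(in2 & (~(in3 & in0)))) & in2)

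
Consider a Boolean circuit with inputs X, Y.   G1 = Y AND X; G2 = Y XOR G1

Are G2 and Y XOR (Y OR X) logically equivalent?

G1 = Y AND X
G2 = Y XOR G1 = Y XOR (Y AND X)
At X=0, Y=1: circuit gives 1, formula gives 0.

No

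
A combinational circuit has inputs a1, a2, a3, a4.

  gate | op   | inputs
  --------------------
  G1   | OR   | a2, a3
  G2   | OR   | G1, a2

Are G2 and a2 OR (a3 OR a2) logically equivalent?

Yes

G1 = a2 OR a3
G2 = G1 OR a2 = (a2 OR a3) OR a2
At a1=0, a2=0, a3=0, a4=0: circuit gives 0, formula gives 0.
At a1=0, a2=0, a3=1, a4=0: circuit gives 1, formula gives 1.
Agrees on all 16 inputs.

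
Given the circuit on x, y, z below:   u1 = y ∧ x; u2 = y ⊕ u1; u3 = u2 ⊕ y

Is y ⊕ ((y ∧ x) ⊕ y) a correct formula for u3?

Yes

u1 = y ∧ x
u2 = y ⊕ u1 = y ⊕ (y ∧ x)
u3 = u2 ⊕ y = (y ⊕ (y ∧ x)) ⊕ y
At x=0, y=0, z=0: circuit gives 0, formula gives 0.
At x=1, y=1, z=0: circuit gives 1, formula gives 1.
Agrees on all 8 inputs.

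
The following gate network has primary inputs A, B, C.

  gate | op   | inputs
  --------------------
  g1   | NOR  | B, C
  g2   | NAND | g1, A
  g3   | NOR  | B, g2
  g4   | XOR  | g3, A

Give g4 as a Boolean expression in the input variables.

(B NOR ((B NOR C) NAND A)) XOR A

g1 = B NOR C
g2 = g1 NAND A = (B NOR C) NAND A
g3 = B NOR g2 = B NOR ((B NOR C) NAND A)
g4 = g3 XOR A = (B NOR ((B NOR C) NAND A)) XOR A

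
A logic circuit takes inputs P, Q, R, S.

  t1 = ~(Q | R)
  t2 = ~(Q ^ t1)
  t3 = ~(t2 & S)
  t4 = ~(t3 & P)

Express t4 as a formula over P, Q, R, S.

~((~((~(Q ^ (~(Q | R)))) & S)) & P)

t1 = ~(Q | R)
t2 = ~(Q ^ t1) = ~(Q ^ (~(Q | R)))
t3 = ~(t2 & S) = ~((~(Q ^ (~(Q | R)))) & S)
t4 = ~(t3 & P) = ~((~((~(Q ^ (~(Q | R)))) & S)) & P)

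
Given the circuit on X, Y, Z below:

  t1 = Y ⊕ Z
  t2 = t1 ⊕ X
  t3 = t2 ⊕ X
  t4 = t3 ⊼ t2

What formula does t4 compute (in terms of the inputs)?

(((Y ⊕ Z) ⊕ X) ⊕ X) ⊼ ((Y ⊕ Z) ⊕ X)

t1 = Y ⊕ Z
t2 = t1 ⊕ X = (Y ⊕ Z) ⊕ X
t3 = t2 ⊕ X = ((Y ⊕ Z) ⊕ X) ⊕ X
t4 = t3 ⊼ t2 = (((Y ⊕ Z) ⊕ X) ⊕ X) ⊼ ((Y ⊕ Z) ⊕ X)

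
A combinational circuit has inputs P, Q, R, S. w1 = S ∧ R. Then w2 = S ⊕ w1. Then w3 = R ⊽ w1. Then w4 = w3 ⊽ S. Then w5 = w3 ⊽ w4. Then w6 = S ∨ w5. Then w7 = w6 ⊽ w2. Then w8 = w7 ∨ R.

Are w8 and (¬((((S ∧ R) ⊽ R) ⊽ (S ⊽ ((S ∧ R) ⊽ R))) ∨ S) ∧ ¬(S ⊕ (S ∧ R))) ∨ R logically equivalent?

w1 = S ∧ R
w2 = S ⊕ w1 = S ⊕ (S ∧ R)
w3 = R ⊽ w1 = R ⊽ (S ∧ R)
w4 = w3 ⊽ S = (R ⊽ (S ∧ R)) ⊽ S
w5 = w3 ⊽ w4 = (R ⊽ (S ∧ R)) ⊽ ((R ⊽ (S ∧ R)) ⊽ S)
w6 = S ∨ w5 = S ∨ ((R ⊽ (S ∧ R)) ⊽ ((R ⊽ (S ∧ R)) ⊽ S))
w7 = w6 ⊽ w2 = (S ∨ ((R ⊽ (S ∧ R)) ⊽ ((R ⊽ (S ∧ R)) ⊽ S))) ⊽ (S ⊕ (S ∧ R))
w8 = w7 ∨ R = ((S ∨ ((R ⊽ (S ∧ R)) ⊽ ((R ⊽ (S ∧ R)) ⊽ S))) ⊽ (S ⊕ (S ∧ R))) ∨ R
At P=0, Q=0, R=0, S=1: circuit gives 0, formula gives 0.
At P=0, Q=0, R=0, S=0: circuit gives 1, formula gives 1.
Agrees on all 16 inputs.

Yes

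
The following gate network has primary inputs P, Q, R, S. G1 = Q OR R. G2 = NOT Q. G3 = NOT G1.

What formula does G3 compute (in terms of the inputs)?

G1 = Q OR R
G3 = NOT G1 = NOT (Q OR R)

NOT (Q OR R)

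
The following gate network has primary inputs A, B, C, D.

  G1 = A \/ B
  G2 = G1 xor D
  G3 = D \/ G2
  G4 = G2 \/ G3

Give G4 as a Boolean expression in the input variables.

G1 = A \/ B
G2 = G1 xor D = (A \/ B) xor D
G3 = D \/ G2 = D \/ ((A \/ B) xor D)
G4 = G2 \/ G3 = ((A \/ B) xor D) \/ (D \/ ((A \/ B) xor D))

((A \/ B) xor D) \/ (D \/ ((A \/ B) xor D))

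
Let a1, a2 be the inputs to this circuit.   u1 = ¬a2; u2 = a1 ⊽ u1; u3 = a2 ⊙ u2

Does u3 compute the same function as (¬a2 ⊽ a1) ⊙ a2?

Yes

u1 = ¬a2
u2 = a1 ⊽ u1 = a1 ⊽ ¬a2
u3 = a2 ⊙ u2 = a2 ⊙ (a1 ⊽ ¬a2)
At a1=1, a2=1: circuit gives 0, formula gives 0.
At a1=0, a2=0: circuit gives 1, formula gives 1.
Agrees on all 4 inputs.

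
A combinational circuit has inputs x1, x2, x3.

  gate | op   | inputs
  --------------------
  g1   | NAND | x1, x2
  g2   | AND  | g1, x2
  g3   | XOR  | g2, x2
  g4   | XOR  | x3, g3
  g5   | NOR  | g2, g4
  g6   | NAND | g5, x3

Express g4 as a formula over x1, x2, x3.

x3 XOR (((x1 NAND x2) AND x2) XOR x2)

g1 = x1 NAND x2
g2 = g1 AND x2 = (x1 NAND x2) AND x2
g3 = g2 XOR x2 = ((x1 NAND x2) AND x2) XOR x2
g4 = x3 XOR g3 = x3 XOR (((x1 NAND x2) AND x2) XOR x2)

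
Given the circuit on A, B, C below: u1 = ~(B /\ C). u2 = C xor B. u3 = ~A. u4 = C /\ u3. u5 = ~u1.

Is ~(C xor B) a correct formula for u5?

No

u1 = ~(B /\ C)
u5 = ~u1 = ~(~(B /\ C))
At A=0, B=0, C=0: circuit gives 0, formula gives 1.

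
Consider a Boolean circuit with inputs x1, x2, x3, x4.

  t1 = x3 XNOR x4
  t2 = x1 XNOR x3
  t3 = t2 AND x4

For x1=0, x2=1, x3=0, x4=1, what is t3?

1

t2 = 0 XNOR 0 = 1
t3 = 1 AND 1 = 1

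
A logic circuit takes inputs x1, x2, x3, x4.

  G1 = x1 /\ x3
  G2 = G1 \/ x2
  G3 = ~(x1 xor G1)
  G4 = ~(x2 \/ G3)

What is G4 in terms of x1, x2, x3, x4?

~(x2 \/ (~(x1 xor (x1 /\ x3))))

G1 = x1 /\ x3
G3 = ~(x1 xor G1) = ~(x1 xor (x1 /\ x3))
G4 = ~(x2 \/ G3) = ~(x2 \/ (~(x1 xor (x1 /\ x3))))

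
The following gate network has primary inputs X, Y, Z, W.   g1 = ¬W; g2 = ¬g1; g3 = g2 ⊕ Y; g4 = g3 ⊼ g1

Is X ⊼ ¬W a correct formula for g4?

No

g1 = ¬W
g2 = ¬g1 = ¬¬W
g3 = g2 ⊕ Y = ¬¬W ⊕ Y
g4 = g3 ⊼ g1 = (¬¬W ⊕ Y) ⊼ ¬W
At X=0, Y=1, Z=0, W=0: circuit gives 0, formula gives 1.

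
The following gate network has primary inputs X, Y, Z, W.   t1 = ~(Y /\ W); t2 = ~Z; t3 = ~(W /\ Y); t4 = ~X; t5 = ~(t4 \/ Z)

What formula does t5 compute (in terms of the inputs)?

t4 = ~X
t5 = ~(t4 \/ Z) = ~(~X \/ Z)

~(~X \/ Z)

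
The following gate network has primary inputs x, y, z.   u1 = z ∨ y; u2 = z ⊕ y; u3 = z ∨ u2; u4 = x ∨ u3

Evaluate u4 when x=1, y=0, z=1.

u2 = 1 ⊕ 0 = 1
u3 = 1 ∨ 1 = 1
u4 = 1 ∨ 1 = 1

1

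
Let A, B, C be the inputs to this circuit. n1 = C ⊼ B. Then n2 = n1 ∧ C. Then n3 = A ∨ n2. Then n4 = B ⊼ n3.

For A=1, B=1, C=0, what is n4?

n1 = 0 ⊼ 1 = 1
n2 = 1 ∧ 0 = 0
n3 = 1 ∨ 0 = 1
n4 = 1 ⊼ 1 = 0

0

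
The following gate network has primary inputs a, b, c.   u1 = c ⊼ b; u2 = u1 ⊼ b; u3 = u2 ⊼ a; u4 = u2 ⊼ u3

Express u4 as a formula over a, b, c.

u1 = c ⊼ b
u2 = u1 ⊼ b = (c ⊼ b) ⊼ b
u3 = u2 ⊼ a = ((c ⊼ b) ⊼ b) ⊼ a
u4 = u2 ⊼ u3 = ((c ⊼ b) ⊼ b) ⊼ (((c ⊼ b) ⊼ b) ⊼ a)

((c ⊼ b) ⊼ b) ⊼ (((c ⊼ b) ⊼ b) ⊼ a)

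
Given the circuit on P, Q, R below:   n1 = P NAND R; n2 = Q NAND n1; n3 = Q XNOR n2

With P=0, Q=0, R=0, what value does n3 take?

n1 = 0 NAND 0 = 1
n2 = 0 NAND 1 = 1
n3 = 0 XNOR 1 = 0

0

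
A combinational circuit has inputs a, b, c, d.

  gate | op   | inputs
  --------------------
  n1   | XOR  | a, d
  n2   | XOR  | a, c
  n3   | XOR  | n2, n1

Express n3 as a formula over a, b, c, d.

n1 = a XOR d
n2 = a XOR c
n3 = n2 XOR n1 = (a XOR c) XOR (a XOR d)

(a XOR c) XOR (a XOR d)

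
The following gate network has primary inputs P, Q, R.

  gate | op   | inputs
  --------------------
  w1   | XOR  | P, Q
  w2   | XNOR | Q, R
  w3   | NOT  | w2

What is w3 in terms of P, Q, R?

NOT (Q XNOR R)

w2 = Q XNOR R
w3 = NOT w2 = NOT (Q XNOR R)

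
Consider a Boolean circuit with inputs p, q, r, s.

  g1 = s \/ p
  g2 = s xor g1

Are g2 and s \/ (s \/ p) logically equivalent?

No

g1 = s \/ p
g2 = s xor g1 = s xor (s \/ p)
At p=0, q=0, r=0, s=1: circuit gives 0, formula gives 1.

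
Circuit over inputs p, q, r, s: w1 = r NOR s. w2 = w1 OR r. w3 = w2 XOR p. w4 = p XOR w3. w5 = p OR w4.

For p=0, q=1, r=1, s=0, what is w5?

w1 = 1 NOR 0 = 0
w2 = 0 OR 1 = 1
w3 = 1 XOR 0 = 1
w4 = 0 XOR 1 = 1
w5 = 0 OR 1 = 1

1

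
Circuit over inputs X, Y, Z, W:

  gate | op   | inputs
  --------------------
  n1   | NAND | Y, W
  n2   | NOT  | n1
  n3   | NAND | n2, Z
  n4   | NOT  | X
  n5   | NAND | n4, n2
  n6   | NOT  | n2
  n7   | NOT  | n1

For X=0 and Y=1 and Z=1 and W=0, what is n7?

n1 = 1 NAND 0 = 1
n7 = NOT 1 = 0

0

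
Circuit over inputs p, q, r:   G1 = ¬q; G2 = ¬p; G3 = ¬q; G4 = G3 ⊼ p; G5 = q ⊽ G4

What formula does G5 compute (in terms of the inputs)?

q ⊽ (¬q ⊼ p)

G3 = ¬q
G4 = G3 ⊼ p = ¬q ⊼ p
G5 = q ⊽ G4 = q ⊽ (¬q ⊼ p)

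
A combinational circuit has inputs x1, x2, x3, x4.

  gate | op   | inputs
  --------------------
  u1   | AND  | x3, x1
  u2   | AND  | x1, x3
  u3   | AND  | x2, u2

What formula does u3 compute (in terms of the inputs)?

u2 = x1 AND x3
u3 = x2 AND u2 = x2 AND (x1 AND x3)

x2 AND (x1 AND x3)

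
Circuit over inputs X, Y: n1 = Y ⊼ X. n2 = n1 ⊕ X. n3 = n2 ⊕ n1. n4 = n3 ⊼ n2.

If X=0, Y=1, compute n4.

n1 = 1 ⊼ 0 = 1
n2 = 1 ⊕ 0 = 1
n3 = 1 ⊕ 1 = 0
n4 = 0 ⊼ 1 = 1

1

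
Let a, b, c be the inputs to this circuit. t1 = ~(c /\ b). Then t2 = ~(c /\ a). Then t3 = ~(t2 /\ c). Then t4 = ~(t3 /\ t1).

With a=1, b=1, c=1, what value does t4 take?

t1 = ~(1 /\ 1) = 0
t2 = ~(1 /\ 1) = 0
t3 = ~(0 /\ 1) = 1
t4 = ~(1 /\ 0) = 1

1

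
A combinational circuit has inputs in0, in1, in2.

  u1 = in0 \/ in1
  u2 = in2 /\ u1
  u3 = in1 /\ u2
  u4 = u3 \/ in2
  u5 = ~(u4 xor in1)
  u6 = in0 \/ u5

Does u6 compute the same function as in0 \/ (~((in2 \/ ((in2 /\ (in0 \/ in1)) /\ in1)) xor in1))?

u1 = in0 \/ in1
u2 = in2 /\ u1 = in2 /\ (in0 \/ in1)
u3 = in1 /\ u2 = in1 /\ (in2 /\ (in0 \/ in1))
u4 = u3 \/ in2 = (in1 /\ (in2 /\ (in0 \/ in1))) \/ in2
u5 = ~(u4 xor in1) = ~(((in1 /\ (in2 /\ (in0 \/ in1))) \/ in2) xor in1)
u6 = in0 \/ u5 = in0 \/ (~(((in1 /\ (in2 /\ (in0 \/ in1))) \/ in2) xor in1))
At in0=0, in1=0, in2=1: circuit gives 0, formula gives 0.
At in0=0, in1=0, in2=0: circuit gives 1, formula gives 1.
Agrees on all 8 inputs.

Yes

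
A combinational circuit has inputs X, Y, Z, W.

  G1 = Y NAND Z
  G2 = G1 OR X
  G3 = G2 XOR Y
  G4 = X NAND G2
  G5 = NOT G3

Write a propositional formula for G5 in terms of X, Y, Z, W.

NOT (((Y NAND Z) OR X) XOR Y)

G1 = Y NAND Z
G2 = G1 OR X = (Y NAND Z) OR X
G3 = G2 XOR Y = ((Y NAND Z) OR X) XOR Y
G5 = NOT G3 = NOT (((Y NAND Z) OR X) XOR Y)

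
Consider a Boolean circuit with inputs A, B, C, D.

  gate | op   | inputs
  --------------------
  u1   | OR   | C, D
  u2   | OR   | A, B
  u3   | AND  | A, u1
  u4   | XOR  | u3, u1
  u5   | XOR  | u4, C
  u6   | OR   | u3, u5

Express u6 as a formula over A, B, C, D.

(A AND (C OR D)) OR (((A AND (C OR D)) XOR (C OR D)) XOR C)

u1 = C OR D
u3 = A AND u1 = A AND (C OR D)
u4 = u3 XOR u1 = (A AND (C OR D)) XOR (C OR D)
u5 = u4 XOR C = ((A AND (C OR D)) XOR (C OR D)) XOR C
u6 = u3 OR u5 = (A AND (C OR D)) OR (((A AND (C OR D)) XOR (C OR D)) XOR C)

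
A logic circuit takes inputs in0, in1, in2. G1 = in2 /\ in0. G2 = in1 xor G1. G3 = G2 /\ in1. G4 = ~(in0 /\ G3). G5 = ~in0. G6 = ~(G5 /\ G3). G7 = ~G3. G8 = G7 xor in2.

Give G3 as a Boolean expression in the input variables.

(in1 xor (in2 /\ in0)) /\ in1

G1 = in2 /\ in0
G2 = in1 xor G1 = in1 xor (in2 /\ in0)
G3 = G2 /\ in1 = (in1 xor (in2 /\ in0)) /\ in1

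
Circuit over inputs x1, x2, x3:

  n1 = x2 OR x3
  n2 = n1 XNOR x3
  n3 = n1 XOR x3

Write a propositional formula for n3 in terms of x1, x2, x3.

(x2 OR x3) XOR x3

n1 = x2 OR x3
n3 = n1 XOR x3 = (x2 OR x3) XOR x3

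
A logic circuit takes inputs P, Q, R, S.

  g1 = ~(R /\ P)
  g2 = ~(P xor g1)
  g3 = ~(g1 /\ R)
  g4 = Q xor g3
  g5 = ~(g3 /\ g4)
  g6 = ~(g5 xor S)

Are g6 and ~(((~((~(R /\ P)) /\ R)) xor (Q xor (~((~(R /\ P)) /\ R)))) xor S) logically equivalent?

No

g1 = ~(R /\ P)
g3 = ~(g1 /\ R) = ~((~(R /\ P)) /\ R)
g4 = Q xor g3 = Q xor (~((~(R /\ P)) /\ R))
g5 = ~(g3 /\ g4) = ~((~((~(R /\ P)) /\ R)) /\ (Q xor (~((~(R /\ P)) /\ R))))
g6 = ~(g5 xor S) = ~((~((~((~(R /\ P)) /\ R)) /\ (Q xor (~((~(R /\ P)) /\ R))))) xor S)
At P=0, Q=0, R=1, S=0: circuit gives 0, formula gives 1.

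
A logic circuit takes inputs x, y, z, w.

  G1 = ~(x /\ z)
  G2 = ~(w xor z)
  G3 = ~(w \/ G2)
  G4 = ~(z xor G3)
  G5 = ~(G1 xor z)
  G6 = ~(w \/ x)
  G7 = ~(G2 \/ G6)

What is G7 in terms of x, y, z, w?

G2 = ~(w xor z)
G6 = ~(w \/ x)
G7 = ~(G2 \/ G6) = ~((~(w xor z)) \/ (~(w \/ x)))

~((~(w xor z)) \/ (~(w \/ x)))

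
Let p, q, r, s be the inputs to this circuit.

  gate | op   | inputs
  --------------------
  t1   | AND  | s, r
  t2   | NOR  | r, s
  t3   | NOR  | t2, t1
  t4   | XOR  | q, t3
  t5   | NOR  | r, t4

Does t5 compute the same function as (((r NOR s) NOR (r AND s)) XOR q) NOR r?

t1 = s AND r
t2 = r NOR s
t3 = t2 NOR t1 = (r NOR s) NOR (s AND r)
t4 = q XOR t3 = q XOR ((r NOR s) NOR (s AND r))
t5 = r NOR t4 = r NOR (q XOR ((r NOR s) NOR (s AND r)))
At p=0, q=0, r=0, s=1: circuit gives 0, formula gives 0.
At p=0, q=0, r=0, s=0: circuit gives 1, formula gives 1.
Agrees on all 16 inputs.

Yes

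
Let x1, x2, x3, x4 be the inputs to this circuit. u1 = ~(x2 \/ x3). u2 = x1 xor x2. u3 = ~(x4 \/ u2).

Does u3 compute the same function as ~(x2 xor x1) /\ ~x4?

u2 = x1 xor x2
u3 = ~(x4 \/ u2) = ~(x4 \/ (x1 xor x2))
At x1=0, x2=0, x3=0, x4=1: circuit gives 0, formula gives 0.
At x1=0, x2=0, x3=0, x4=0: circuit gives 1, formula gives 1.
Agrees on all 16 inputs.

Yes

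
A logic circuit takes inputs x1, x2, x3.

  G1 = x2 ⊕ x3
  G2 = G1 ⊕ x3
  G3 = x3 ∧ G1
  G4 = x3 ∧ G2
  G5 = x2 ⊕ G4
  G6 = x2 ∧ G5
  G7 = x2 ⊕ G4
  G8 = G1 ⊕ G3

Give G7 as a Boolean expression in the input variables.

x2 ⊕ (x3 ∧ ((x2 ⊕ x3) ⊕ x3))

G1 = x2 ⊕ x3
G2 = G1 ⊕ x3 = (x2 ⊕ x3) ⊕ x3
G4 = x3 ∧ G2 = x3 ∧ ((x2 ⊕ x3) ⊕ x3)
G7 = x2 ⊕ G4 = x2 ⊕ (x3 ∧ ((x2 ⊕ x3) ⊕ x3))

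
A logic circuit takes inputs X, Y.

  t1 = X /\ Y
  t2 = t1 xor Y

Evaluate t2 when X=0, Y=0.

0

t1 = 0 /\ 0 = 0
t2 = 0 xor 0 = 0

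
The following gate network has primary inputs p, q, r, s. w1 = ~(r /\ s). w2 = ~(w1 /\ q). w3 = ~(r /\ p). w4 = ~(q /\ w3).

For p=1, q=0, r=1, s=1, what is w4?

1

w3 = ~(1 /\ 1) = 0
w4 = ~(0 /\ 0) = 1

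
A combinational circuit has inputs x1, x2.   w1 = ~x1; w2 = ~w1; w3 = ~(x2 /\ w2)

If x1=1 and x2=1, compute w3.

0

w1 = ~1 = 0
w2 = ~0 = 1
w3 = ~(1 /\ 1) = 0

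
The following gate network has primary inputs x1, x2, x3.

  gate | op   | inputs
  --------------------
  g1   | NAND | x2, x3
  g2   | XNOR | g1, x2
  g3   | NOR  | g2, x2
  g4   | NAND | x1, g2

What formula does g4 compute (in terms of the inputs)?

g1 = x2 NAND x3
g2 = g1 XNOR x2 = (x2 NAND x3) XNOR x2
g4 = x1 NAND g2 = x1 NAND ((x2 NAND x3) XNOR x2)

x1 NAND ((x2 NAND x3) XNOR x2)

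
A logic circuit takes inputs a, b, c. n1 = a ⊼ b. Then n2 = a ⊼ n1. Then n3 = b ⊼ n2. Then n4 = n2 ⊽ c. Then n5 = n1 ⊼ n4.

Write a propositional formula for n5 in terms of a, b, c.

n1 = a ⊼ b
n2 = a ⊼ n1 = a ⊼ (a ⊼ b)
n4 = n2 ⊽ c = (a ⊼ (a ⊼ b)) ⊽ c
n5 = n1 ⊼ n4 = (a ⊼ b) ⊼ ((a ⊼ (a ⊼ b)) ⊽ c)

(a ⊼ b) ⊼ ((a ⊼ (a ⊼ b)) ⊽ c)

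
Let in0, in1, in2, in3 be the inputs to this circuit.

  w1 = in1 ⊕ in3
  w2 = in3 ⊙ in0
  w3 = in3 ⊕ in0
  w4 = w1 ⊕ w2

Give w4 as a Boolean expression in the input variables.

w1 = in1 ⊕ in3
w2 = in3 ⊙ in0
w4 = w1 ⊕ w2 = (in1 ⊕ in3) ⊕ (in3 ⊙ in0)

(in1 ⊕ in3) ⊕ (in3 ⊙ in0)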